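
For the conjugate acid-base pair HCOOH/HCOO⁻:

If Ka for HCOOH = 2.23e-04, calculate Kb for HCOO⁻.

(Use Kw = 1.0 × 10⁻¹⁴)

For a conjugate pair Ka × Kb = Kw, so Kb = Kw/Ka = 1.0 × 10⁻¹⁴ / 2.23e-04 = 4.48e-11.

K_b = 4.48e-11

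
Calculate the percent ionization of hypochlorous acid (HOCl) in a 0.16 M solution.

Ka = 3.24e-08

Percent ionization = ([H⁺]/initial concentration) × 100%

Using Ka equilibrium: x² + Ka×x - Ka×C = 0. Solving: [H⁺] = 7.1984e-05. Percent = (7.1984e-05/0.16) × 100

Percent ionization = 0.045%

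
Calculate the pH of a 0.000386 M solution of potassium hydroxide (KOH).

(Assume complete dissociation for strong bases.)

[OH⁻] = 0.000386 M for strong base. pOH = -log[OH⁻] = 3.41, pH = 14 - pOH

pH = 10.59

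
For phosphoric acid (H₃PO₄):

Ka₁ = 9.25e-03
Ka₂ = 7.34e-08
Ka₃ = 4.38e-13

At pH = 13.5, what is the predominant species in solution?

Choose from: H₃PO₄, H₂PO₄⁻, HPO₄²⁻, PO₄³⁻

pKa₁ = 2.03, pKa₂ = 7.13, pKa₃ = 12.36. For a polyprotic acid the predominant species crosses at each pKa: below pKa_n the protonated form dominates, above it the deprotonated form does. At pH = 13.5, the predominant species is PO₄³⁻.

PO₄³⁻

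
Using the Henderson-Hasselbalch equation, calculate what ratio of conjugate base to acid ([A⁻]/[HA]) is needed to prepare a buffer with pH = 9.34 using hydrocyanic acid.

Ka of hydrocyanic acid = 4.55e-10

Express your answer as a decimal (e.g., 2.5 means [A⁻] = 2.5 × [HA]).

pKa = -log(4.55e-10) = 9.3420. pH = pKa + log([A⁻]/[HA]), so log([A⁻]/[HA]) = pH − pKa = 9.34 − 9.3420 = -0.0020. [A⁻]/[HA] = 10^(-0.0020) = 0.995

[A⁻]/[HA] = 0.995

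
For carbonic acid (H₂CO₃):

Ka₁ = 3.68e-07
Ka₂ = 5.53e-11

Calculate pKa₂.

pKa₂ = -log(Ka₂) = -log(5.53e-11) = 10.26.

pK_{a2} = 10.26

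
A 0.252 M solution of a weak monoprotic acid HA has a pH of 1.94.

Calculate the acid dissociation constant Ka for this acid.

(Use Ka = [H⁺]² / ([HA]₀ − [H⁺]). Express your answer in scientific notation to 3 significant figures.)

[H⁺] = 10^(−pH) = 10^(−1.94) = 1.148e-02 M. For HA ⇌ H⁺ + A⁻, Ka = [H⁺][A⁻]/[HA] = [H⁺]² / ([HA]₀ − [H⁺]) = (1.148e-02)² / (0.252 − 1.148e-02) = 5.48e-04.

K_a = 5.48e-04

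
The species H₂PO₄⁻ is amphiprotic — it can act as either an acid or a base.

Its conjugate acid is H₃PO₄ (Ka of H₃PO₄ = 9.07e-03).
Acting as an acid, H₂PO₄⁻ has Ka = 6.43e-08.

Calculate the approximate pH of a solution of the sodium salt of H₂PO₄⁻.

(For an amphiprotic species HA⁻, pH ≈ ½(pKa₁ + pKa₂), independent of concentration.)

pKa₁ = -log(9.07e-03) = 2.04; pKa₂ = -log(6.43e-08) = 7.19. For an amphiprotic species, pH ≈ ½(pKa₁ + pKa₂) = ½(2.04 + 7.19) = 4.62.

pH = 4.62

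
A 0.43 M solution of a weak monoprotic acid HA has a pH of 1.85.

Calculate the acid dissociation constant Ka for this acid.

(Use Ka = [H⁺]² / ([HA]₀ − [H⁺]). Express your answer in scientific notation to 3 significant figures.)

[H⁺] = 10^(−pH) = 10^(−1.85) = 1.413e-02 M. For HA ⇌ H⁺ + A⁻, Ka = [H⁺][A⁻]/[HA] = [H⁺]² / ([HA]₀ − [H⁺]) = (1.413e-02)² / (0.43 − 1.413e-02) = 4.80e-04.

K_a = 4.80e-04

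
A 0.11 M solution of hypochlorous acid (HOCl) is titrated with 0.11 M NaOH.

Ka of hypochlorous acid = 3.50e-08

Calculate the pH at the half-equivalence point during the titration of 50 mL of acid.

At half-equivalence [HA] = [A⁻], so Henderson-Hasselbalch gives pH = pKa = -log(3.50e-08) = 7.46.

pH = pKa = 7.46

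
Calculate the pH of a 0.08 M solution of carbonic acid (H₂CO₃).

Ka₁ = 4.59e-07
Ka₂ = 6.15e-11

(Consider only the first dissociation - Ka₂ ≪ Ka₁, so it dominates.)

First dissociation dominates. From Ka₁ = [H⁺][HA⁻]/[H₂A], x² + Ka₁·x − Ka₁·C = 0 with C = 0.08 M and Ka₁ = 4.59e-07. Solving: [H⁺] = (−Ka₁ + √(Ka₁² + 4·Ka₁·C)) / 2 = 1.9140e-04 M. pH = -log(1.9140e-04) = 3.72.

pH = 3.72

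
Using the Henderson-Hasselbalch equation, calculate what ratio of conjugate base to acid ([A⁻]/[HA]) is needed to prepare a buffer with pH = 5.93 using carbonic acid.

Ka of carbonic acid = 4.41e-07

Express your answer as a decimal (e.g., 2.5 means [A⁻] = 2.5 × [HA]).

pKa = -log(4.41e-07) = 6.3556. pH = pKa + log([A⁻]/[HA]), so log([A⁻]/[HA]) = pH − pKa = 5.93 − 6.3556 = -0.4256. [A⁻]/[HA] = 10^(-0.4256) = 0.375

[A⁻]/[HA] = 0.375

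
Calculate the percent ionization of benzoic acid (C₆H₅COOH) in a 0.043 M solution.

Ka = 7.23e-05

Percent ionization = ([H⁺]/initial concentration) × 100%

Using Ka equilibrium: x² + Ka×x - Ka×C = 0. Solving: [H⁺] = 1.7274e-03. Percent = (1.7274e-03/0.043) × 100

Percent ionization = 4.02%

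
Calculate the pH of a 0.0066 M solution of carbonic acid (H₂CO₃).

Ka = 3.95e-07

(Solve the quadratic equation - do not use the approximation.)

x² + Ka×x - Ka×C = 0. Using quadratic formula: [H⁺] = 5.0862e-05

pH = 4.29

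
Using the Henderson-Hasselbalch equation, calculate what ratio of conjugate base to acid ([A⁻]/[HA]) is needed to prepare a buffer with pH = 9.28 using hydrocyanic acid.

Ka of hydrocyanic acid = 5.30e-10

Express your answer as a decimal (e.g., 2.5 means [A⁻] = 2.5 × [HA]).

pKa = -log(5.30e-10) = 9.2757. pH = pKa + log([A⁻]/[HA]), so log([A⁻]/[HA]) = pH − pKa = 9.28 − 9.2757 = 0.0043. [A⁻]/[HA] = 10^(0.0043) = 1.01

[A⁻]/[HA] = 1.01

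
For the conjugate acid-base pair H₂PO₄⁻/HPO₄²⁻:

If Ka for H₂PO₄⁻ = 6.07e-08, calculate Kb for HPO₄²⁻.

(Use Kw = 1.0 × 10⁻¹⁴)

For a conjugate pair Ka × Kb = Kw, so Kb = Kw/Ka = 1.0 × 10⁻¹⁴ / 6.07e-08 = 1.65e-07.

K_b = 1.65e-07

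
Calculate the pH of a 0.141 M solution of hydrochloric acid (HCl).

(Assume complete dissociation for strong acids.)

[H⁺] = 0.141 M for strong acid. pH = -log[H⁺] = -log(0.141)

pH = 0.85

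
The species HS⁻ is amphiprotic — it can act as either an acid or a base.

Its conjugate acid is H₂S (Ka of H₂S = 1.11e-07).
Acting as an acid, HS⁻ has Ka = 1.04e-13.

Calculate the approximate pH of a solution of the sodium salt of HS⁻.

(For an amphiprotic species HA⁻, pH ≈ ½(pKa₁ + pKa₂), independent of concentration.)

pKa₁ = -log(1.11e-07) = 6.95; pKa₂ = -log(1.04e-13) = 12.98. For an amphiprotic species, pH ≈ ½(pKa₁ + pKa₂) = ½(6.95 + 12.98) = 9.97.

pH = 9.97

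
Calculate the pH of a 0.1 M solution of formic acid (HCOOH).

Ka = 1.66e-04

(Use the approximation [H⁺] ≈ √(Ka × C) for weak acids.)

[H⁺] = √(Ka × C) = √(1.66e-04 × 0.1) = 4.0743e-03. pH = -log(4.0743e-03)

pH = 2.39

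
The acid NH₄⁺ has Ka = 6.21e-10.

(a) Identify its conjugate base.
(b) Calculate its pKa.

(a) The conjugate base is formed by removing one H⁺ from NH₄⁺, giving NH₃. (b) pKa = -log(Ka) = -log(6.21e-10) = 9.21.

Conjugate base: NH₃; pK_a = 9.21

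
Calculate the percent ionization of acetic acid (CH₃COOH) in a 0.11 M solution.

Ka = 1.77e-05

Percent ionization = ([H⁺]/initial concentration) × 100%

Using Ka equilibrium: x² + Ka×x - Ka×C = 0. Solving: [H⁺] = 1.3865e-03. Percent = (1.3865e-03/0.11) × 100

Percent ionization = 1.26%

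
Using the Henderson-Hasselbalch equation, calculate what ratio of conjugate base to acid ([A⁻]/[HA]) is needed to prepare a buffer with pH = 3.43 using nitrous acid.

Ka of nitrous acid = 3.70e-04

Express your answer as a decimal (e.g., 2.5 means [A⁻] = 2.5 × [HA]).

pKa = -log(3.70e-04) = 3.4318. pH = pKa + log([A⁻]/[HA]), so log([A⁻]/[HA]) = pH − pKa = 3.43 − 3.4318 = -0.0018. [A⁻]/[HA] = 10^(-0.0018) = 0.996

[A⁻]/[HA] = 0.996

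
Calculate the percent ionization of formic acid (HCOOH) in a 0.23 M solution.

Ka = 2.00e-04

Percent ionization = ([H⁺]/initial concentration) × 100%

Using Ka equilibrium: x² + Ka×x - Ka×C = 0. Solving: [H⁺] = 6.6831e-03. Percent = (6.6831e-03/0.23) × 100

Percent ionization = 2.91%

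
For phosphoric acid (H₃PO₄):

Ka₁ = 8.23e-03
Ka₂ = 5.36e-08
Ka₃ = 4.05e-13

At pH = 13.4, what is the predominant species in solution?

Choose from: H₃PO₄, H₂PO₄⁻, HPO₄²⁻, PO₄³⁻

pKa₁ = 2.08, pKa₂ = 7.27, pKa₃ = 12.39. For a polyprotic acid the predominant species crosses at each pKa: below pKa_n the protonated form dominates, above it the deprotonated form does. At pH = 13.4, the predominant species is PO₄³⁻.

PO₄³⁻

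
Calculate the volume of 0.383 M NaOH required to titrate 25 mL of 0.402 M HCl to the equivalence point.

At equivalence: moles acid = moles base. moles HCl = 0.402 × 25/1000 = 0.01005 mol. V_base = moles / 0.383 × 1000 = 26.2 mL.

V_{base} = 26.2 mL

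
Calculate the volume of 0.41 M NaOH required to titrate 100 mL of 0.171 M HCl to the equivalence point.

At equivalence: moles acid = moles base. moles HCl = 0.171 × 100/1000 = 0.0171 mol. V_base = moles / 0.41 × 1000 = 41.7 mL.

V_{base} = 41.7 mL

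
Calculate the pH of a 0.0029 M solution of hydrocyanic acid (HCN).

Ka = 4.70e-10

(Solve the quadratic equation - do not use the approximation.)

x² + Ka×x - Ka×C = 0. Using quadratic formula: [H⁺] = 1.1672e-06

pH = 5.93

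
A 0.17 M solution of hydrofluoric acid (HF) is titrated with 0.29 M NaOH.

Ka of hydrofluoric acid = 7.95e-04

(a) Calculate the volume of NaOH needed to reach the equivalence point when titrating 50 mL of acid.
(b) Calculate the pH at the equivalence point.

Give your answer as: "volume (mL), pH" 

moles acid = 0.17 × 50/1000 = 0.0085 mol; V_base = moles/0.29 × 1000 = 29.3 mL. At equivalence only the conjugate base is present: [A⁻] = 0.0085/0.079 = 1.0717e-01 M. Kb = Kw/Ka = 1.26e-11; [OH⁻] = √(Kb × [A⁻]) = 1.1611e-06; pOH = 5.94; pH = 14 - pOH = 8.06.

V = 29.3 mL, pH = 8.06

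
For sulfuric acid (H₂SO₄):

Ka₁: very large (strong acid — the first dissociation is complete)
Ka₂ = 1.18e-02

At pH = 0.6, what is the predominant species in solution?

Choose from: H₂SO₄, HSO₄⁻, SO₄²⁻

The first dissociation is complete, so H₂SO₄ itself is never the predominant species in water; pKa₂ = -log(1.18e-02) = 1.93. For a polyprotic acid the predominant species crosses at each pKa: below pKa_n the protonated form dominates, above it the deprotonated form does. At pH = 0.6, the predominant species is HSO₄⁻.

HSO₄⁻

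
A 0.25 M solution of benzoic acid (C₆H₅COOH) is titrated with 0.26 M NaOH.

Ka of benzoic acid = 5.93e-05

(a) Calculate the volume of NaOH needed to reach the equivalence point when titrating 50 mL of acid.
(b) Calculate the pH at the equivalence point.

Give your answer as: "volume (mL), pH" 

moles acid = 0.25 × 50/1000 = 0.0125 mol; V_base = moles/0.26 × 1000 = 48.1 mL. At equivalence only the conjugate base is present: [A⁻] = 0.0125/0.098 = 1.2745e-01 M. Kb = Kw/Ka = 1.69e-10; [OH⁻] = √(Kb × [A⁻]) = 4.6360e-06; pOH = 5.33; pH = 14 - pOH = 8.67.

V = 48.1 mL, pH = 8.67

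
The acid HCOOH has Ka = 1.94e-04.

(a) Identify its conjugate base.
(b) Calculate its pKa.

(a) The conjugate base is formed by removing one H⁺ from HCOOH, giving HCOO⁻. (b) pKa = -log(Ka) = -log(1.94e-04) = 3.71.

Conjugate base: HCOO⁻; pK_a = 3.71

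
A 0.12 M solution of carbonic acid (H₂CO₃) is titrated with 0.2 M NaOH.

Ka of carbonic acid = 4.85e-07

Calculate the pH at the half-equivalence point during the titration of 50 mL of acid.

At half-equivalence [HA] = [A⁻], so Henderson-Hasselbalch gives pH = pKa = -log(4.85e-07) = 6.31.

pH = pKa = 6.31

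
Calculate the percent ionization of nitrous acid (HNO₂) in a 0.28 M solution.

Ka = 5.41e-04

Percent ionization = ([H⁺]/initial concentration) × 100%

Using Ka equilibrium: x² + Ka×x - Ka×C = 0. Solving: [H⁺] = 1.2040e-02. Percent = (1.2040e-02/0.28) × 100

Percent ionization = 4.3%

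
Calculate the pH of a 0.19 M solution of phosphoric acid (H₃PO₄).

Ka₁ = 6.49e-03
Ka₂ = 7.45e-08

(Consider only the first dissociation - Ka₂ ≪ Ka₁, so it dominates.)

First dissociation dominates. From Ka₁ = [H⁺][HA⁻]/[H₂A], x² + Ka₁·x − Ka₁·C = 0 with C = 0.19 M and Ka₁ = 6.49e-03. Solving: [H⁺] = (−Ka₁ + √(Ka₁² + 4·Ka₁·C)) / 2 = 3.2020e-02 M. pH = -log(3.2020e-02) = 1.49.

pH = 1.49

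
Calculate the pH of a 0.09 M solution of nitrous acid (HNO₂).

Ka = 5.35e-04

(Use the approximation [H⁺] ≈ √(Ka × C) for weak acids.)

[H⁺] = √(Ka × C) = √(5.35e-04 × 0.09) = 6.9390e-03. pH = -log(6.9390e-03)

pH = 2.16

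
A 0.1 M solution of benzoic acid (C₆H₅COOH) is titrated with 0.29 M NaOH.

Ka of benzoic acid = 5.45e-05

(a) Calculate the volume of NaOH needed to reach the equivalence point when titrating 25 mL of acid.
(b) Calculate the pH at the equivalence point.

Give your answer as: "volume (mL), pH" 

moles acid = 0.1 × 25/1000 = 0.0025 mol; V_base = moles/0.29 × 1000 = 8.6 mL. At equivalence only the conjugate base is present: [A⁻] = 0.0025/0.034 = 7.4359e-02 M. Kb = Kw/Ka = 1.83e-10; [OH⁻] = √(Kb × [A⁻]) = 3.6938e-06; pOH = 5.43; pH = 14 - pOH = 8.57.

V = 8.6 mL, pH = 8.57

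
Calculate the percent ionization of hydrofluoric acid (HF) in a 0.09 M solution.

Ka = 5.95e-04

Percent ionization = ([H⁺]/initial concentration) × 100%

Using Ka equilibrium: x² + Ka×x - Ka×C = 0. Solving: [H⁺] = 7.0263e-03. Percent = (7.0263e-03/0.09) × 100

Percent ionization = 7.81%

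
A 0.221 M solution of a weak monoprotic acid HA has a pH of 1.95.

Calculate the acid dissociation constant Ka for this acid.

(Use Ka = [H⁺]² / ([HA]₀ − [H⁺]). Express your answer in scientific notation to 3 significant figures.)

[H⁺] = 10^(−pH) = 10^(−1.95) = 1.122e-02 M. For HA ⇌ H⁺ + A⁻, Ka = [H⁺][A⁻]/[HA] = [H⁺]² / ([HA]₀ − [H⁺]) = (1.122e-02)² / (0.221 − 1.122e-02) = 6.00e-04.

K_a = 6.00e-04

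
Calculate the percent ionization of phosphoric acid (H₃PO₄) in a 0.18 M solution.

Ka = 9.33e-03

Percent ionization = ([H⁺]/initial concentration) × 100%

Using Ka equilibrium: x² + Ka×x - Ka×C = 0. Solving: [H⁺] = 3.6580e-02. Percent = (3.6580e-02/0.18) × 100

Percent ionization = 20.3%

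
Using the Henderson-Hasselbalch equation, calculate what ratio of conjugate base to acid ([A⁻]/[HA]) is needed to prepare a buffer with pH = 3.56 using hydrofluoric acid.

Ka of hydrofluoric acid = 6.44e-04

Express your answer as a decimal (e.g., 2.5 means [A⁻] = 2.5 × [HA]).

pKa = -log(6.44e-04) = 3.1911. pH = pKa + log([A⁻]/[HA]), so log([A⁻]/[HA]) = pH − pKa = 3.56 − 3.1911 = 0.3689. [A⁻]/[HA] = 10^(0.3689) = 2.34

[A⁻]/[HA] = 2.34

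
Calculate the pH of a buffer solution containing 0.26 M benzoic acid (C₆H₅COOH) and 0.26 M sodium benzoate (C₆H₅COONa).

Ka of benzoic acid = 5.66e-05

pKa = -log(5.66e-05) = 4.25. pH = pKa + log([A⁻]/[HA]) = 4.25 + log(0.26/0.26)

pH = 4.25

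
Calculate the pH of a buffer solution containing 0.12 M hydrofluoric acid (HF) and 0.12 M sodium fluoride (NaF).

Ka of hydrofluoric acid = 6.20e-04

pKa = -log(6.20e-04) = 3.21. pH = pKa + log([A⁻]/[HA]) = 3.21 + log(0.12/0.12)

pH = 3.21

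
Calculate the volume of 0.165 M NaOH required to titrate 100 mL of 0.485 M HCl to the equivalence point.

At equivalence: moles acid = moles base. moles HCl = 0.485 × 100/1000 = 0.0485 mol. V_base = moles / 0.165 × 1000 = 293.9 mL.

V_{base} = 293.9 mL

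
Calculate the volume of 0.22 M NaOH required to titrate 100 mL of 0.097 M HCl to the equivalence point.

At equivalence: moles acid = moles base. moles HCl = 0.097 × 100/1000 = 0.0097 mol. V_base = moles / 0.22 × 1000 = 44.1 mL.

V_{base} = 44.1 mL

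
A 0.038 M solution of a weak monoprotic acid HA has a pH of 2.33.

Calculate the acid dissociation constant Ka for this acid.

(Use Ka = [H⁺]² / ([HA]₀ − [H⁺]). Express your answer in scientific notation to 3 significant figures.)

[H⁺] = 10^(−pH) = 10^(−2.33) = 4.677e-03 M. For HA ⇌ H⁺ + A⁻, Ka = [H⁺][A⁻]/[HA] = [H⁺]² / ([HA]₀ − [H⁺]) = (4.677e-03)² / (0.038 − 4.677e-03) = 6.57e-04.

K_a = 6.57e-04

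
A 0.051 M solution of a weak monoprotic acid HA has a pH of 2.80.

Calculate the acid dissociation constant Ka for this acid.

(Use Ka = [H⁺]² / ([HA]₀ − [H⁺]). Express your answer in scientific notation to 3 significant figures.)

[H⁺] = 10^(−pH) = 10^(−2.80) = 1.585e-03 M. For HA ⇌ H⁺ + A⁻, Ka = [H⁺][A⁻]/[HA] = [H⁺]² / ([HA]₀ − [H⁺]) = (1.585e-03)² / (0.051 − 1.585e-03) = 5.08e-05.

K_a = 5.08e-05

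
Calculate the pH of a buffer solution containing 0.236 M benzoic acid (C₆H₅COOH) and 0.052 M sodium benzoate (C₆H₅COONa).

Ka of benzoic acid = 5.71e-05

pKa = -log(5.71e-05) = 4.24. pH = pKa + log([A⁻]/[HA]) = 4.24 + log(0.052/0.236)

pH = 3.59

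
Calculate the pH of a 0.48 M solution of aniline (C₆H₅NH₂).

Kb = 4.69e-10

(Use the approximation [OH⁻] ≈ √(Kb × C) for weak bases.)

[OH⁻] = √(Kb × C) = √(4.69e-10 × 0.48) = 1.5004e-05. pOH = 4.82, pH = 14 - pOH

pH = 9.18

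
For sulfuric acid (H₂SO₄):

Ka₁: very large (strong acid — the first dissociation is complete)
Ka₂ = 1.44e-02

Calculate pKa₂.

pKa₂ = -log(Ka₂) = -log(1.44e-02) = 1.84.

pK_{a2} = 1.84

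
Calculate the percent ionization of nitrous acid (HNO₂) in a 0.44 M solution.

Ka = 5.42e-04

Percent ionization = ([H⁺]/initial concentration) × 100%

Using Ka equilibrium: x² + Ka×x - Ka×C = 0. Solving: [H⁺] = 1.5174e-02. Percent = (1.5174e-02/0.44) × 100

Percent ionization = 3.45%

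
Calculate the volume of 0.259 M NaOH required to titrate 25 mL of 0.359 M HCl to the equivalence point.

At equivalence: moles acid = moles base. moles HCl = 0.359 × 25/1000 = 0.008975 mol. V_base = moles / 0.259 × 1000 = 34.7 mL.

V_{base} = 34.7 mL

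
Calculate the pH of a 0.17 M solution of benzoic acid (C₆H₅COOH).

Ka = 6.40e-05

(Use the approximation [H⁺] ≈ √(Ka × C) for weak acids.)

[H⁺] = √(Ka × C) = √(6.40e-05 × 0.17) = 3.2985e-03. pH = -log(3.2985e-03)

pH = 2.48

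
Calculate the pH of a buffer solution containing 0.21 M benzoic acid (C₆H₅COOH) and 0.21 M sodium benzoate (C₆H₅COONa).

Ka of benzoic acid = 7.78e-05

pKa = -log(7.78e-05) = 4.11. pH = pKa + log([A⁻]/[HA]) = 4.11 + log(0.21/0.21)

pH = 4.11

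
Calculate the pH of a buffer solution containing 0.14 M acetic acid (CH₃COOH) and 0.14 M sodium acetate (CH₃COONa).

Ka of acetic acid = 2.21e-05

pKa = -log(2.21e-05) = 4.66. pH = pKa + log([A⁻]/[HA]) = 4.66 + log(0.14/0.14)

pH = 4.66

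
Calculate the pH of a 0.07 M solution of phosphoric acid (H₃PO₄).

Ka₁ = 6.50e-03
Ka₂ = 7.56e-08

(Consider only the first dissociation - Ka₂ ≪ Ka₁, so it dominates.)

First dissociation dominates. From Ka₁ = [H⁺][HA⁻]/[H₂A], x² + Ka₁·x − Ka₁·C = 0 with C = 0.07 M and Ka₁ = 6.50e-03. Solving: [H⁺] = (−Ka₁ + √(Ka₁² + 4·Ka₁·C)) / 2 = 1.8327e-02 M. pH = -log(1.8327e-02) = 1.74.

pH = 1.74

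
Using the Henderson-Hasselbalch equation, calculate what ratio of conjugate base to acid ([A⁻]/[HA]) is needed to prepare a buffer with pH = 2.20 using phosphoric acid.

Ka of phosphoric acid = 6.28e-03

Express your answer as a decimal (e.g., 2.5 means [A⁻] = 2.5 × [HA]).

pKa = -log(6.28e-03) = 2.2020. pH = pKa + log([A⁻]/[HA]), so log([A⁻]/[HA]) = pH − pKa = 2.20 − 2.2020 = -0.0020. [A⁻]/[HA] = 10^(-0.0020) = 0.995

[A⁻]/[HA] = 0.995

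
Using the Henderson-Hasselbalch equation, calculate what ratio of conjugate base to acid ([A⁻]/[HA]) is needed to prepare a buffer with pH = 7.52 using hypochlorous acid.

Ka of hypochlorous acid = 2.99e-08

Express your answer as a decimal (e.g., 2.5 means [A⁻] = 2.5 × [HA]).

pKa = -log(2.99e-08) = 7.5243. pH = pKa + log([A⁻]/[HA]), so log([A⁻]/[HA]) = pH − pKa = 7.52 − 7.5243 = -0.0043. [A⁻]/[HA] = 10^(-0.0043) = 0.990

[A⁻]/[HA] = 0.990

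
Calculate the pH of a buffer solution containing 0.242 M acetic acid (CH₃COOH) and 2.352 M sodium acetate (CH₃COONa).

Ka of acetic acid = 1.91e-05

pKa = -log(1.91e-05) = 4.72. pH = pKa + log([A⁻]/[HA]) = 4.72 + log(2.352/0.242)

pH = 5.71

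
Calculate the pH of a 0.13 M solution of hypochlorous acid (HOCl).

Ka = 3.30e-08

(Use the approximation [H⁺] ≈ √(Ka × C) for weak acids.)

[H⁺] = √(Ka × C) = √(3.30e-08 × 0.13) = 6.5498e-05. pH = -log(6.5498e-05)

pH = 4.18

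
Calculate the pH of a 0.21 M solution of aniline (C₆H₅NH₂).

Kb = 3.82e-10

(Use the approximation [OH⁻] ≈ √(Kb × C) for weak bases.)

[OH⁻] = √(Kb × C) = √(3.82e-10 × 0.21) = 8.9566e-06. pOH = 5.05, pH = 14 - pOH

pH = 8.95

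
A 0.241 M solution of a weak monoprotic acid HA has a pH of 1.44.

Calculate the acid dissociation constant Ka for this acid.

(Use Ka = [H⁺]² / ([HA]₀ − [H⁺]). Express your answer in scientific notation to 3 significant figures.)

[H⁺] = 10^(−pH) = 10^(−1.44) = 3.631e-02 M. For HA ⇌ H⁺ + A⁻, Ka = [H⁺][A⁻]/[HA] = [H⁺]² / ([HA]₀ − [H⁺]) = (3.631e-02)² / (0.241 − 3.631e-02) = 6.44e-03.

K_a = 6.44e-03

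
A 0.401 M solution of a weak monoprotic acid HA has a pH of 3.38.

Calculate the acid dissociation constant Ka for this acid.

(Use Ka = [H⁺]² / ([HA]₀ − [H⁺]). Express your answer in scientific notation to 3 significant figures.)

[H⁺] = 10^(−pH) = 10^(−3.38) = 4.169e-04 M. For HA ⇌ H⁺ + A⁻, Ka = [H⁺][A⁻]/[HA] = [H⁺]² / ([HA]₀ − [H⁺]) = (4.169e-04)² / (0.401 − 4.169e-04) = 4.34e-07.

K_a = 4.34e-07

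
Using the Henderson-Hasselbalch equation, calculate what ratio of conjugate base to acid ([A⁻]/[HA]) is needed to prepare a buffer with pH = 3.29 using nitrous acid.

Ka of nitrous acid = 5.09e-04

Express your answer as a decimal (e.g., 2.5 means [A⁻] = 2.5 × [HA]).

pKa = -log(5.09e-04) = 3.2933. pH = pKa + log([A⁻]/[HA]), so log([A⁻]/[HA]) = pH − pKa = 3.29 − 3.2933 = -0.0033. [A⁻]/[HA] = 10^(-0.0033) = 0.992

[A⁻]/[HA] = 0.992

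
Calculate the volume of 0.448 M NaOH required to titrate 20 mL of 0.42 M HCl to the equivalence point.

At equivalence: moles acid = moles base. moles HCl = 0.42 × 20/1000 = 0.0084 mol. V_base = moles / 0.448 × 1000 = 18.8 mL.

V_{base} = 18.8 mL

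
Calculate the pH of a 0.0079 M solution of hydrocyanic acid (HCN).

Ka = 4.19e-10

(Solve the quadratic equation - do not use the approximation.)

x² + Ka×x - Ka×C = 0. Using quadratic formula: [H⁺] = 1.8192e-06

pH = 5.74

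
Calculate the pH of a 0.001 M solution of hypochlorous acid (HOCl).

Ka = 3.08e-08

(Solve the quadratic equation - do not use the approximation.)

x² + Ka×x - Ka×C = 0. Using quadratic formula: [H⁺] = 5.5344e-06

pH = 5.26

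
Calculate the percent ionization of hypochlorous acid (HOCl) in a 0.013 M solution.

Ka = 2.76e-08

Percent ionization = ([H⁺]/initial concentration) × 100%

Using Ka equilibrium: x² + Ka×x - Ka×C = 0. Solving: [H⁺] = 1.8928e-05. Percent = (1.8928e-05/0.013) × 100

Percent ionization = 0.146%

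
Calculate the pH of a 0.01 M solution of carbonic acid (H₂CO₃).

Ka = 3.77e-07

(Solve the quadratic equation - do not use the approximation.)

x² + Ka×x - Ka×C = 0. Using quadratic formula: [H⁺] = 6.1212e-05

pH = 4.21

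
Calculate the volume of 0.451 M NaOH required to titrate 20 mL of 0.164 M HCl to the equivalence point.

At equivalence: moles acid = moles base. moles HCl = 0.164 × 20/1000 = 0.00328 mol. V_base = moles / 0.451 × 1000 = 7.3 mL.

V_{base} = 7.3 mL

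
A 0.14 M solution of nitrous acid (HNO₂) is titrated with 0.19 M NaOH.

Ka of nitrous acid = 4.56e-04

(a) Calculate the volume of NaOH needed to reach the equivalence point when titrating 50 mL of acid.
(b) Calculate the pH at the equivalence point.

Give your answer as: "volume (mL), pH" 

moles acid = 0.14 × 50/1000 = 0.007 mol; V_base = moles/0.19 × 1000 = 36.8 mL. At equivalence only the conjugate base is present: [A⁻] = 0.007/0.087 = 8.0606e-02 M. Kb = Kw/Ka = 2.19e-11; [OH⁻] = √(Kb × [A⁻]) = 1.3295e-06; pOH = 5.88; pH = 14 - pOH = 8.12.

V = 36.8 mL, pH = 8.12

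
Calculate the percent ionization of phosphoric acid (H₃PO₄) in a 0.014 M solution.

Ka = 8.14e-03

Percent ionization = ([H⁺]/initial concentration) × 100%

Using Ka equilibrium: x² + Ka×x - Ka×C = 0. Solving: [H⁺] = 7.3547e-03. Percent = (7.3547e-03/0.014) × 100

Percent ionization = 52.5%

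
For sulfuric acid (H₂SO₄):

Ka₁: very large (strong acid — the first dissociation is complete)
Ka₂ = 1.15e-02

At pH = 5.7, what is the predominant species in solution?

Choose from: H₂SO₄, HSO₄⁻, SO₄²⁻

The first dissociation is complete, so H₂SO₄ itself is never the predominant species in water; pKa₂ = -log(1.15e-02) = 1.94. For a polyprotic acid the predominant species crosses at each pKa: below pKa_n the protonated form dominates, above it the deprotonated form does. At pH = 5.7, the predominant species is SO₄²⁻.

SO₄²⁻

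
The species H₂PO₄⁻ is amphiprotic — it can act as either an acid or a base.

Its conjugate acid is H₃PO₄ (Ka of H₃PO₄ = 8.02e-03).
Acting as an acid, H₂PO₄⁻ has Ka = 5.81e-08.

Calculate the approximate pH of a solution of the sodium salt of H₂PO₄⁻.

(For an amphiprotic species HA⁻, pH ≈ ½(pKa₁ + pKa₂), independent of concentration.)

pKa₁ = -log(8.02e-03) = 2.10; pKa₂ = -log(5.81e-08) = 7.24. For an amphiprotic species, pH ≈ ½(pKa₁ + pKa₂) = ½(2.10 + 7.24) = 4.67.

pH = 4.67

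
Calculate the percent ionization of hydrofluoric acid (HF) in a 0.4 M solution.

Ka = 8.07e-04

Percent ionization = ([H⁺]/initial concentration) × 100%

Using Ka equilibrium: x² + Ka×x - Ka×C = 0. Solving: [H⁺] = 1.7568e-02. Percent = (1.7568e-02/0.4) × 100

Percent ionization = 4.39%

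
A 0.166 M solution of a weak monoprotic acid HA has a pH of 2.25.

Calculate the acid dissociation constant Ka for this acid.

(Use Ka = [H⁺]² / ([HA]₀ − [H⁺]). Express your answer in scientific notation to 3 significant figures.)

[H⁺] = 10^(−pH) = 10^(−2.25) = 5.623e-03 M. For HA ⇌ H⁺ + A⁻, Ka = [H⁺][A⁻]/[HA] = [H⁺]² / ([HA]₀ − [H⁺]) = (5.623e-03)² / (0.166 − 5.623e-03) = 1.97e-04.

K_a = 1.97e-04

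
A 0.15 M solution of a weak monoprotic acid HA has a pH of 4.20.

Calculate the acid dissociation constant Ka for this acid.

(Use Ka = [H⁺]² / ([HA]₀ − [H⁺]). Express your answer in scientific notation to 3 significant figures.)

[H⁺] = 10^(−pH) = 10^(−4.20) = 6.310e-05 M. For HA ⇌ H⁺ + A⁻, Ka = [H⁺][A⁻]/[HA] = [H⁺]² / ([HA]₀ − [H⁺]) = (6.310e-05)² / (0.15 − 6.310e-05) = 2.66e-08.

K_a = 2.66e-08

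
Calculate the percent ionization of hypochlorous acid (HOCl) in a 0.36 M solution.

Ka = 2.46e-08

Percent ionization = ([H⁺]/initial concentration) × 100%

Using Ka equilibrium: x² + Ka×x - Ka×C = 0. Solving: [H⁺] = 9.4094e-05. Percent = (9.4094e-05/0.36) × 100

Percent ionization = 0.0261%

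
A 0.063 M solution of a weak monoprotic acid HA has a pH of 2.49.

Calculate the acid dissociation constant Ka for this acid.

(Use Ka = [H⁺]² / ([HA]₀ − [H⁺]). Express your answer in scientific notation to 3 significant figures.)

[H⁺] = 10^(−pH) = 10^(−2.49) = 3.236e-03 M. For HA ⇌ H⁺ + A⁻, Ka = [H⁺][A⁻]/[HA] = [H⁺]² / ([HA]₀ − [H⁺]) = (3.236e-03)² / (0.063 − 3.236e-03) = 1.75e-04.

K_a = 1.75e-04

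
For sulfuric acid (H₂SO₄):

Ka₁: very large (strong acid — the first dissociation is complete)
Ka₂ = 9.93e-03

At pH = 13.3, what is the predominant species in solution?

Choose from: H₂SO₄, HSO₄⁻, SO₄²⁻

The first dissociation is complete, so H₂SO₄ itself is never the predominant species in water; pKa₂ = -log(9.93e-03) = 2.00. For a polyprotic acid the predominant species crosses at each pKa: below pKa_n the protonated form dominates, above it the deprotonated form does. At pH = 13.3, the predominant species is SO₄²⁻.

SO₄²⁻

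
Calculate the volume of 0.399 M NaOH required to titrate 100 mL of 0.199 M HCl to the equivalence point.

At equivalence: moles acid = moles base. moles HCl = 0.199 × 100/1000 = 0.0199 mol. V_base = moles / 0.399 × 1000 = 49.9 mL.

V_{base} = 49.9 mL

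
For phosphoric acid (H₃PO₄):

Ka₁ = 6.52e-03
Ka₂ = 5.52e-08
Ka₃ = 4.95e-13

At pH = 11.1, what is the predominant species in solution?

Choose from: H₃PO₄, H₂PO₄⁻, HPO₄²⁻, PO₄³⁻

pKa₁ = 2.19, pKa₂ = 7.26, pKa₃ = 12.31. For a polyprotic acid the predominant species crosses at each pKa: below pKa_n the protonated form dominates, above it the deprotonated form does. At pH = 11.1, the predominant species is HPO₄²⁻.

HPO₄²⁻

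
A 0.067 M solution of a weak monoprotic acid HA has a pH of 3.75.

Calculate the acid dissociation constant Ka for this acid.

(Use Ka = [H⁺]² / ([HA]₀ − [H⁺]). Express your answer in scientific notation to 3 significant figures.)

[H⁺] = 10^(−pH) = 10^(−3.75) = 1.778e-04 M. For HA ⇌ H⁺ + A⁻, Ka = [H⁺][A⁻]/[HA] = [H⁺]² / ([HA]₀ − [H⁺]) = (1.778e-04)² / (0.067 − 1.778e-04) = 4.73e-07.

K_a = 4.73e-07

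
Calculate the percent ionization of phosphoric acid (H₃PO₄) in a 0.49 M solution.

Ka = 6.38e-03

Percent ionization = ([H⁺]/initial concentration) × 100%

Using Ka equilibrium: x² + Ka×x - Ka×C = 0. Solving: [H⁺] = 5.2813e-02. Percent = (5.2813e-02/0.49) × 100

Percent ionization = 10.8%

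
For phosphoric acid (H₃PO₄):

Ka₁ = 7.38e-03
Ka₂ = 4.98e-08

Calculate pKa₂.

pKa₂ = -log(Ka₂) = -log(4.98e-08) = 7.30.

pK_{a2} = 7.30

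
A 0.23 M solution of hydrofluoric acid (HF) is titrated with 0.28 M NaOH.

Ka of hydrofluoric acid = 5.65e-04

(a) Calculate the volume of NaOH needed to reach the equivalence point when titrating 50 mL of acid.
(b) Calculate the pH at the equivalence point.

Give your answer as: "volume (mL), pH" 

moles acid = 0.23 × 50/1000 = 0.0115 mol; V_base = moles/0.28 × 1000 = 41.1 mL. At equivalence only the conjugate base is present: [A⁻] = 0.0115/0.091 = 1.2627e-01 M. Kb = Kw/Ka = 1.77e-11; [OH⁻] = √(Kb × [A⁻]) = 1.4950e-06; pOH = 5.83; pH = 14 - pOH = 8.17.

V = 41.1 mL, pH = 8.17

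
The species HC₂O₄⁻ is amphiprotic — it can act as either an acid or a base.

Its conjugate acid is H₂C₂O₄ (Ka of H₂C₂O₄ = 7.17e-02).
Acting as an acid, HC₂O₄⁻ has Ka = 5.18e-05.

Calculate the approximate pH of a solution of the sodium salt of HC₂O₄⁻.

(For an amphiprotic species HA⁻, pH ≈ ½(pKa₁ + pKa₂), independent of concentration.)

pKa₁ = -log(7.17e-02) = 1.14; pKa₂ = -log(5.18e-05) = 4.29. For an amphiprotic species, pH ≈ ½(pKa₁ + pKa₂) = ½(1.14 + 4.29) = 2.72.

pH = 2.72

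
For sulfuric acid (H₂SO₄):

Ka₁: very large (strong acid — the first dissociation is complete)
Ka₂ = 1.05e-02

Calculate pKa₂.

pKa₂ = -log(Ka₂) = -log(1.05e-02) = 1.98.

pK_{a2} = 1.98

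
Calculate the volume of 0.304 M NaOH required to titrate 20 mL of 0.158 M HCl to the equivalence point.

At equivalence: moles acid = moles base. moles HCl = 0.158 × 20/1000 = 0.00316 mol. V_base = moles / 0.304 × 1000 = 10.4 mL.

V_{base} = 10.4 mL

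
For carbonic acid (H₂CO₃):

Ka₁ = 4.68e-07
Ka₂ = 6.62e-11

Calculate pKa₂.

pKa₂ = -log(Ka₂) = -log(6.62e-11) = 10.18.

pK_{a2} = 10.18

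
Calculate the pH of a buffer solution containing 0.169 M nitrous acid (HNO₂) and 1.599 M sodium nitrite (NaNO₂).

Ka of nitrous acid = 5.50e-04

pKa = -log(5.50e-04) = 3.26. pH = pKa + log([A⁻]/[HA]) = 3.26 + log(1.599/0.169)

pH = 4.24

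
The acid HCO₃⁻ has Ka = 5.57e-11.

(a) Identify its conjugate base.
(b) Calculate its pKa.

(a) The conjugate base is formed by removing one H⁺ from HCO₃⁻, giving CO₃²⁻. (b) pKa = -log(Ka) = -log(5.57e-11) = 10.25.

Conjugate base: CO₃²⁻; pK_a = 10.25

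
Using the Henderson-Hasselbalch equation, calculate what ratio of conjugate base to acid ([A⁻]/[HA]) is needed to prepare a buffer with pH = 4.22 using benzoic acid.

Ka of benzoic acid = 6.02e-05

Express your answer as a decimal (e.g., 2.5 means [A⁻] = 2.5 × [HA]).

pKa = -log(6.02e-05) = 4.2204. pH = pKa + log([A⁻]/[HA]), so log([A⁻]/[HA]) = pH − pKa = 4.22 − 4.2204 = -0.0004. [A⁻]/[HA] = 10^(-0.0004) = 0.999

[A⁻]/[HA] = 0.999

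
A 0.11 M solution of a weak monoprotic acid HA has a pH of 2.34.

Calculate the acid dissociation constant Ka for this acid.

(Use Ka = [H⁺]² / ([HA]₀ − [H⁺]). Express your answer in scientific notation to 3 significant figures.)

[H⁺] = 10^(−pH) = 10^(−2.34) = 4.571e-03 M. For HA ⇌ H⁺ + A⁻, Ka = [H⁺][A⁻]/[HA] = [H⁺]² / ([HA]₀ − [H⁺]) = (4.571e-03)² / (0.11 − 4.571e-03) = 1.98e-04.

K_a = 1.98e-04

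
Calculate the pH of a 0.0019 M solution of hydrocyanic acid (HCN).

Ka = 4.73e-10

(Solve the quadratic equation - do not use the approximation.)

x² + Ka×x - Ka×C = 0. Using quadratic formula: [H⁺] = 9.4776e-07

pH = 6.02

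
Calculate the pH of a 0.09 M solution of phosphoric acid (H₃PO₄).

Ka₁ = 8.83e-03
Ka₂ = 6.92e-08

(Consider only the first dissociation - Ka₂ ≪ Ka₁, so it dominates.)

First dissociation dominates. From Ka₁ = [H⁺][HA⁻]/[H₂A], x² + Ka₁·x − Ka₁·C = 0 with C = 0.09 M and Ka₁ = 8.83e-03. Solving: [H⁺] = (−Ka₁ + √(Ka₁² + 4·Ka₁·C)) / 2 = 2.4119e-02 M. pH = -log(2.4119e-02) = 1.62.

pH = 1.62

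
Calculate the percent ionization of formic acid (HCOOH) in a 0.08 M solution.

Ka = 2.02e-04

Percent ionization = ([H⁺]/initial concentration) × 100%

Using Ka equilibrium: x² + Ka×x - Ka×C = 0. Solving: [H⁺] = 3.9202e-03. Percent = (3.9202e-03/0.08) × 100

Percent ionization = 4.9%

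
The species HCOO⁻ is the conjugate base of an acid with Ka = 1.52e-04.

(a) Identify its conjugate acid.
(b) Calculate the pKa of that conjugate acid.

(a) The conjugate acid is formed by adding one H⁺ to HCOO⁻, giving HCOOH. (b) pKa = -log(Ka) = -log(1.52e-04) = 3.82.

Conjugate acid: HCOOH; pK_a = 3.82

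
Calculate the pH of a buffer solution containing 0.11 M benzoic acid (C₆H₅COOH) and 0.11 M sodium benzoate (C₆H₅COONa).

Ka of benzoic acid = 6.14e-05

pKa = -log(6.14e-05) = 4.21. pH = pKa + log([A⁻]/[HA]) = 4.21 + log(0.11/0.11)

pH = 4.21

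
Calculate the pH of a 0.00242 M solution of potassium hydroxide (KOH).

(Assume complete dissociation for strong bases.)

[OH⁻] = 0.00242 M for strong base. pOH = -log[OH⁻] = 2.62, pH = 14 - pOH

pH = 11.38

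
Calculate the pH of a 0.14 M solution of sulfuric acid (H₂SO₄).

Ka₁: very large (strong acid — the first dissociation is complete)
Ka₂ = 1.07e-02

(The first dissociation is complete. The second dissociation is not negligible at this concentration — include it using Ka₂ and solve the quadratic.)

First dissociation is complete: [H⁺]₀ = [HSO₄⁻]₀ = C = 0.14 M. Second dissociation HSO₄⁻ ⇌ H⁺ + SO₄²⁻: let x = [SO₄²⁻]. Ka₂ = (C + x)·x / (C − x) = 1.07e-02 → x² + (C + Ka₂)·x − Ka₂·C = 0 → x² + 0.15070·x − 1.498e-03 = 0. x = (−0.15070 + √(0.15070² + 4 × 1.498e-03)) / 2 = 9.3590e-03 M. [H⁺] = C + x = 0.14 + 9.3590e-03 = 1.4936e-01 M. pH = -log(1.4936e-01) = 0.83.

pH = 0.83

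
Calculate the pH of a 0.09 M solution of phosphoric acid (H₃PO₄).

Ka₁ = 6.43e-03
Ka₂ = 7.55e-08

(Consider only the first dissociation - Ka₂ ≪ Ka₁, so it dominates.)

First dissociation dominates. From Ka₁ = [H⁺][HA⁻]/[H₂A], x² + Ka₁·x − Ka₁·C = 0 with C = 0.09 M and Ka₁ = 6.43e-03. Solving: [H⁺] = (−Ka₁ + √(Ka₁² + 4·Ka₁·C)) / 2 = 2.1055e-02 M. pH = -log(2.1055e-02) = 1.68.

pH = 1.68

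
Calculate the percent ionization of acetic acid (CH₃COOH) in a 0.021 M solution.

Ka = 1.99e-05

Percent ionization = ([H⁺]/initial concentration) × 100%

Using Ka equilibrium: x² + Ka×x - Ka×C = 0. Solving: [H⁺] = 6.3658e-04. Percent = (6.3658e-04/0.021) × 100

Percent ionization = 3.03%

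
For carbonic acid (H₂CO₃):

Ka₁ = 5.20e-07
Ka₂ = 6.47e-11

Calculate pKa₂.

pKa₂ = -log(Ka₂) = -log(6.47e-11) = 10.19.

pK_{a2} = 10.19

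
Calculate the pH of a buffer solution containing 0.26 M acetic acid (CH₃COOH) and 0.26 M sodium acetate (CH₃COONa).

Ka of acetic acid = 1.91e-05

pKa = -log(1.91e-05) = 4.72. pH = pKa + log([A⁻]/[HA]) = 4.72 + log(0.26/0.26)

pH = 4.72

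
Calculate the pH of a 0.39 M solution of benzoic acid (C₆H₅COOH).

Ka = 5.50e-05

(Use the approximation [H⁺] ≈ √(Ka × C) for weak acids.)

[H⁺] = √(Ka × C) = √(5.50e-05 × 0.39) = 4.6314e-03. pH = -log(4.6314e-03)

pH = 2.33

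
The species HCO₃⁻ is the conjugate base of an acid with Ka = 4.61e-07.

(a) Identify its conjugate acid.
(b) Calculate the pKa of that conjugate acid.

(a) The conjugate acid is formed by adding one H⁺ to HCO₃⁻, giving H₂CO₃. (b) pKa = -log(Ka) = -log(4.61e-07) = 6.34.

Conjugate acid: H₂CO₃; pK_a = 6.34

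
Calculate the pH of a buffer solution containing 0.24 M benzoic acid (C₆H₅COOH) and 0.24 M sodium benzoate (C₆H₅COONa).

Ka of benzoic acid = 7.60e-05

pKa = -log(7.60e-05) = 4.12. pH = pKa + log([A⁻]/[HA]) = 4.12 + log(0.24/0.24)

pH = 4.12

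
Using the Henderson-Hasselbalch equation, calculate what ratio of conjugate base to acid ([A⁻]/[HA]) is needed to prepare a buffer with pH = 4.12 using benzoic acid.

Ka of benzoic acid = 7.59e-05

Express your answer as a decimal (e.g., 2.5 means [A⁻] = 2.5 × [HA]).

pKa = -log(7.59e-05) = 4.1198. pH = pKa + log([A⁻]/[HA]), so log([A⁻]/[HA]) = pH − pKa = 4.12 − 4.1198 = 0.0002. [A⁻]/[HA] = 10^(0.0002) = 1.00

[A⁻]/[HA] = 1.00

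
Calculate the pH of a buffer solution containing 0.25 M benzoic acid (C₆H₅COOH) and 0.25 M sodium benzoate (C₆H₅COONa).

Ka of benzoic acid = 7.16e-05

pKa = -log(7.16e-05) = 4.15. pH = pKa + log([A⁻]/[HA]) = 4.15 + log(0.25/0.25)

pH = 4.15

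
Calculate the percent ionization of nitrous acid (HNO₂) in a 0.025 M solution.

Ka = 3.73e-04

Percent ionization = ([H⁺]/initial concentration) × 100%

Using Ka equilibrium: x² + Ka×x - Ka×C = 0. Solving: [H⁺] = 2.8729e-03. Percent = (2.8729e-03/0.025) × 100

Percent ionization = 11.5%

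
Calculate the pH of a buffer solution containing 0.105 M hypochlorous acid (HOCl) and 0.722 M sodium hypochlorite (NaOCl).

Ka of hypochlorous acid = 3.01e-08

pKa = -log(3.01e-08) = 7.52. pH = pKa + log([A⁻]/[HA]) = 7.52 + log(0.722/0.105)

pH = 8.36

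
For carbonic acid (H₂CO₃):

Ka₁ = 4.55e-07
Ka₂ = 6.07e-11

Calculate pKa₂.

pKa₂ = -log(Ka₂) = -log(6.07e-11) = 10.22.

pK_{a2} = 10.22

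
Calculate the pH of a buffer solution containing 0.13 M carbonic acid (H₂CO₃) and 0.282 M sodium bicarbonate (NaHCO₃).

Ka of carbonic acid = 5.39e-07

pKa = -log(5.39e-07) = 6.27. pH = pKa + log([A⁻]/[HA]) = 6.27 + log(0.282/0.13)

pH = 6.60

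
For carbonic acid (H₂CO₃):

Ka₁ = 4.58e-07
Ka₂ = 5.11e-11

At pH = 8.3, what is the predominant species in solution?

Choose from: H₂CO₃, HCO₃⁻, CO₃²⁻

pKa₁ = 6.34, pKa₂ = 10.29. For a polyprotic acid the predominant species crosses at each pKa: below pKa_n the protonated form dominates, above it the deprotonated form does. At pH = 8.3, the predominant species is HCO₃⁻.

HCO₃⁻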